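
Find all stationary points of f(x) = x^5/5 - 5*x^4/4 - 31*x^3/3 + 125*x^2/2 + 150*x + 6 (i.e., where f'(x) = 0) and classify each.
f'(x) = x^4 - 5*x^3 - 31*x^2 + 125*x + 150

Solve f'(x) = 0:
  Factor: x^4 - 5*x^3 - 31*x^2 + 125*x + 150 = (x - 6)*(x - 5)*(x + 1)*(x + 5) = 0.
  ⇒ x = -5, -1, 5, 6

f''(x) = 4*x^3 - 15*x^2 - 62*x + 125
Second-derivative test at each critical point:
  f''(-5) = -440 < 0 → local maximum
  f''(-1) = 168 > 0 → local minimum
  f''(5) = -60 < 0 → local maximum
  f''(6) = 77 > 0 → local minimum

Critical points: x = -5 (local maximum); x = -1 (local minimum); x = 5 (local maximum); x = 6 (local minimum)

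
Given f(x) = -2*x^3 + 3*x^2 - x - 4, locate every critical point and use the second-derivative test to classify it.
f'(x) = -6*x^2 + 6*x - 1

Solve f'(x) = 0:
  6*x^2 - 6*x + 1 = 0 has no rational roots; quadratic formula: x = (6 ± √12)/12.
  ⇒ x = 1/2 - sqrt(3)/6 ≈ 0.2113, sqrt(3)/6 + 1/2 ≈ 0.7887

f''(x) = 6 - 12*x
Second-derivative test at each critical point:
  f''(0.2113) = 3.4641 > 0 → local minimum
  f''(0.7887) = -3.4641 < 0 → local maximum

Critical points: x = 1/2 - sqrt(3)/6 ≈ 0.2113 (local minimum); x = sqrt(3)/6 + 1/2 ≈ 0.7887 (local maximum)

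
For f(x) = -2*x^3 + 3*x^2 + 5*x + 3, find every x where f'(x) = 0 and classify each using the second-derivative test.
f'(x) = -6*x^2 + 6*x + 5

Solve f'(x) = 0:
  6*x^2 - 6*x - 5 = 0 has no rational roots; quadratic formula: x = (6 ± √156)/12.
  ⇒ x = 1/2 - sqrt(39)/6 ≈ -0.5408, 1/2 + sqrt(39)/6 ≈ 1.5408

f''(x) = 6 - 12*x
Second-derivative test at each critical point:
  f''(-0.5408) = 12.4900 > 0 → local minimum
  f''(1.5408) = -12.4900 < 0 → local maximum

Critical points: x = 1/2 - sqrt(39)/6 ≈ -0.5408 (local minimum); x = 1/2 + sqrt(39)/6 ≈ 1.5408 (local maximum)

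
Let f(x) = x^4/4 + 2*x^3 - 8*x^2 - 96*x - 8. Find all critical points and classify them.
f'(x) = x^3 + 6*x^2 - 16*x - 96

Solve f'(x) = 0:
  Factor: x^3 + 6*x^2 - 16*x - 96 = (x - 4)*(x + 4)*(x + 6) = 0.
  ⇒ x = -6, -4, 4

f''(x) = 3*x^2 + 12*x - 16
Second-derivative test at each critical point:
  f''(-6) = 20 > 0 → local minimum
  f''(-4) = -16 < 0 → local maximum
  f''(4) = 80 > 0 → local minimum

Critical points: x = -6 (local minimum); x = -4 (local maximum); x = 4 (local minimum)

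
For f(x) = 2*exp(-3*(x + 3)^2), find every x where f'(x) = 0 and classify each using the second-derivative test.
f'(x) = 12*(-x - 3)*exp(-3*(x + 3)^2)

Solve f'(x) = 0:
  f'(x) = (-12*x - 36)·exp(-3*(x + 3)^2) and exp(-3*(x + 3)^2) > 0 for every x, so f'(x) = 0 ⇔ -12*x - 36 = 0.
  Factor: -12*x - 36 = -12*(x + 3) = 0.
  ⇒ x = -3

f''(x) = 12*(6*(x + 3)^2 - 1)*exp(-3*(x + 3)^2)
Second-derivative test at each critical point:
  f''(-3) = -12 < 0 → local maximum

Critical points: x = -3 (local maximum)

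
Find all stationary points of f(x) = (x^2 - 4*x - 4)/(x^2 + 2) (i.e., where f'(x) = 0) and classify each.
f'(x) = 4*(x^2 + 3*x - 2)/(x^4 + 4*x^2 + 4)

Solve f'(x) = 0:
  f'(x) = 4*(x^2 + 3*x - 2)/(x^2 + 2)^2; the denominator is positive wherever f is defined, so f'(x) = 0 ⇔ 4*x^2 + 12*x - 8 = 0.
  Factor: 4*x^2 + 12*x - 8 = 4*(x^2 + 3*x - 2); x^2 + 3*x - 2 = 0 has no rational roots; quadratic formula: x = (-3 ± √17)/2.
  ⇒ x = -sqrt(17)/2 - 3/2 ≈ -3.5616, -3/2 + sqrt(17)/2 ≈ 0.5616

f''(x) = 4*(-2*x^3 - 9*x^2 + 12*x + 6)/(x^6 + 6*x^4 + 12*x^2 + 8)
Second-derivative test at each critical point:
  f''(-3.5616) = -0.0765 < 0 → local maximum
  f''(0.5616) = 3.0765 > 0 → local minimum

Critical points: x = -sqrt(17)/2 - 3/2 ≈ -3.5616 (local maximum); x = -3/2 + sqrt(17)/2 ≈ 0.5616 (local minimum)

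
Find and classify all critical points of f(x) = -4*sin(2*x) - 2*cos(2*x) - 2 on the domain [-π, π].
f'(x) = 4*sin(2*x) - 8*cos(2*x)

Solve f'(x) = 0 on [-π, π]:
  f'(x) = 0 ⇔ -4*cos(2*x) = -2*sin(2*x) ⇔ tan(2*x) = 2, i.e. 2*x = arctan(2) + nπ; keep the solutions lying in [-π, π].
  ⇒ x = -pi + atan(2)/2 ≈ -2.5880, -pi/2 + atan(2)/2 ≈ -1.0172, atan(2)/2 ≈ 0.5536, atan(2)/2 + pi/2 ≈ 2.1244

f''(x) = 16*sin(2*x) + 8*cos(2*x)
Second-derivative test at each critical point:
  f''(-2.5880) = 17.8885 > 0 → local minimum
  f''(-1.0172) = -17.8885 < 0 → local maximum
  f''(0.5536) = 17.8885 > 0 → local minimum
  f''(2.1244) = -17.8885 < 0 → local maximum

Critical points: x = -pi + atan(2)/2 ≈ -2.5880 (local minimum); x = -pi/2 + atan(2)/2 ≈ -1.0172 (local maximum); x = atan(2)/2 ≈ 0.5536 (local minimum); x = atan(2)/2 + pi/2 ≈ 2.1244 (local maximum)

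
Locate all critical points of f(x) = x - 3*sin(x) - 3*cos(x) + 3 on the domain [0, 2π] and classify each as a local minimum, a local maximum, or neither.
f'(x) = -3*sqrt(2)*cos(x + pi/4) + 1

Solve f'(x) = 0 on [0, 2π]:
  f'(x) = 0 ⇔ 3*sin(x) - 3*cos(x) = -1. Write the left side as R·cos(x + φ) with R = √((-3)² + (-3)²) = 3*sqrt(2), cos φ = -sqrt(2)/2, sin φ = -sqrt(2)/2; then cos(x + φ) = -sqrt(2)/6. Solve for x and keep the solutions lying in [0, 2π].
  ⇒ x = atan((-1 + sqrt(17))/(1 + sqrt(17))) ≈ 0.5475, atan((-sqrt(17) - 1)/(1 - sqrt(17))) + pi ≈ 4.1649

f''(x) = 3*sqrt(2)*sin(x + pi/4)
Second-derivative test at each critical point:
  f''(0.5475) = 4.1231 > 0 → local minimum
  f''(4.1649) = -4.1231 < 0 → local maximum

Critical points: x = atan((-1 + sqrt(17))/(1 + sqrt(17))) ≈ 0.5475 (local minimum); x = atan((-sqrt(17) - 1)/(1 - sqrt(17))) + pi ≈ 4.1649 (local maximum)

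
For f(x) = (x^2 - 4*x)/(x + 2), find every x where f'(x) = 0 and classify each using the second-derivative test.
f'(x) = (x^2 + 4*x - 8)/(x^2 + 4*x + 4)

Solve f'(x) = 0:
  f'(x) = (x^2 + 4*x - 8)/(x + 2)^2; the denominator is positive wherever f is defined, so f'(x) = 0 ⇔ x^2 + 4*x - 8 = 0.
  x^2 + 4*x - 8 = 0 has no rational roots; quadratic formula: x = (-4 ± √48)/2.
  ⇒ x = -2*sqrt(3) - 2 ≈ -5.4641, -2 + 2*sqrt(3) ≈ 1.4641

f''(x) = 24/(x^3 + 6*x^2 + 12*x + 8)
Second-derivative test at each critical point:
  f''(-5.4641) = -0.5774 < 0 → local maximum
  f''(1.4641) = 0.5774 > 0 → local minimum

Critical points: x = -2*sqrt(3) - 2 ≈ -5.4641 (local maximum); x = -2 + 2*sqrt(3) ≈ 1.4641 (local minimum)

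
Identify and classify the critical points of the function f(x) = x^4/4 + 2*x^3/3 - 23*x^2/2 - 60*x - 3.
f'(x) = x^3 + 2*x^2 - 23*x - 60

Solve f'(x) = 0:
  Factor: x^3 + 2*x^2 - 23*x - 60 = (x - 5)*(x + 3)*(x + 4) = 0.
  ⇒ x = -4, -3, 5

f''(x) = 3*x^2 + 4*x - 23
Second-derivative test at each critical point:
  f''(-4) = 9 > 0 → local minimum
  f''(-3) = -8 < 0 → local maximum
  f''(5) = 72 > 0 → local minimum

Critical points: x = -4 (local minimum); x = -3 (local maximum); x = 5 (local minimum)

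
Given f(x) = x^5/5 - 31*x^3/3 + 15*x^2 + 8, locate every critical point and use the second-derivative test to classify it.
f'(x) = x*(x^3 - 31*x + 30)

Solve f'(x) = 0:
  Factor: x^4 - 31*x^2 + 30*x = x*(x - 5)*(x - 1)*(x + 6) = 0.
  ⇒ x = -6, 0, 1, 5

f''(x) = 4*x^3 - 62*x + 30
Second-derivative test at each critical point:
  f''(-6) = -462 < 0 → local maximum
  f''(0) = 30 > 0 → local minimum
  f''(1) = -28 < 0 → local maximum
  f''(5) = 220 > 0 → local minimum

Critical points: x = -6 (local maximum); x = 0 (local minimum); x = 1 (local maximum); x = 5 (local minimum)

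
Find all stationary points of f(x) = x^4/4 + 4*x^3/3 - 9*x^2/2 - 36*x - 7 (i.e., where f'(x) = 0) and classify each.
f'(x) = x^3 + 4*x^2 - 9*x - 36

Solve f'(x) = 0:
  Factor: x^3 + 4*x^2 - 9*x - 36 = (x - 3)*(x + 3)*(x + 4) = 0.
  ⇒ x = -4, -3, 3

f''(x) = 3*x^2 + 8*x - 9
Second-derivative test at each critical point:
  f''(-4) = 7 > 0 → local minimum
  f''(-3) = -6 < 0 → local maximum
  f''(3) = 42 > 0 → local minimum

Critical points: x = -4 (local minimum); x = -3 (local maximum); x = 3 (local minimum)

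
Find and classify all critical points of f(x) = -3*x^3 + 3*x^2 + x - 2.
f'(x) = -9*x^2 + 6*x + 1

Solve f'(x) = 0:
  9*x^2 - 6*x - 1 = 0 has no rational roots; quadratic formula: x = (6 ± √72)/18.
  ⇒ x = 1/3 - sqrt(2)/3 ≈ -0.1381, 1/3 + sqrt(2)/3 ≈ 0.8047

f''(x) = 6 - 18*x
Second-derivative test at each critical point:
  f''(-0.1381) = 8.4853 > 0 → local minimum
  f''(0.8047) = -8.4853 < 0 → local maximum

Critical points: x = 1/3 - sqrt(2)/3 ≈ -0.1381 (local minimum); x = 1/3 + sqrt(2)/3 ≈ 0.8047 (local maximum)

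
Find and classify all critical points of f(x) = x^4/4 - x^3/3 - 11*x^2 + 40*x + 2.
f'(x) = x^3 - x^2 - 22*x + 40

Solve f'(x) = 0:
  Factor: x^3 - x^2 - 22*x + 40 = (x - 4)*(x - 2)*(x + 5) = 0.
  ⇒ x = -5, 2, 4

f''(x) = 3*x^2 - 2*x - 22
Second-derivative test at each critical point:
  f''(-5) = 63 > 0 → local minimum
  f''(2) = -14 < 0 → local maximum
  f''(4) = 18 > 0 → local minimum

Critical points: x = -5 (local minimum); x = 2 (local maximum); x = 4 (local minimum)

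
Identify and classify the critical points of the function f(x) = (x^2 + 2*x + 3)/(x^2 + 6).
f'(x) = 2*(-x^2 + 3*x + 6)/(x^4 + 12*x^2 + 36)

Solve f'(x) = 0:
  f'(x) = -2*(x^2 - 3*x - 6)/(x^2 + 6)^2; the denominator is positive wherever f is defined, so f'(x) = 0 ⇔ -2*x^2 + 6*x + 12 = 0.
  Factor: -2*x^2 + 6*x + 12 = -2*(x^2 - 3*x - 6); x^2 - 3*x - 6 = 0 has no rational roots; quadratic formula: x = (3 ± √33)/2.
  ⇒ x = 3/2 - sqrt(33)/2 ≈ -1.3723, 3/2 + sqrt(33)/2 ≈ 4.3723

f''(x) = 2*(2*x^3 - 9*x^2 - 36*x + 18)/(x^6 + 18*x^4 + 108*x^2 + 216)
Second-derivative test at each critical point:
  f''(-1.3723) = 0.1849 > 0 → local minimum
  f''(4.3723) = -0.0182 < 0 → local maximum

Critical points: x = 3/2 - sqrt(33)/2 ≈ -1.3723 (local minimum); x = 3/2 + sqrt(33)/2 ≈ 4.3723 (local maximum)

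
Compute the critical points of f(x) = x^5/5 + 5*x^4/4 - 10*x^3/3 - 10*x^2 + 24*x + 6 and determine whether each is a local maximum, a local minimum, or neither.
f'(x) = x^4 + 5*x^3 - 10*x^2 - 20*x + 24

Solve f'(x) = 0:
  Factor: x^4 + 5*x^3 - 10*x^2 - 20*x + 24 = (x - 2)*(x - 1)*(x + 2)*(x + 6) = 0.
  ⇒ x = -6, -2, 1, 2

f''(x) = 4*x^3 + 15*x^2 - 20*x - 20
Second-derivative test at each critical point:
  f''(-6) = -224 < 0 → local maximum
  f''(-2) = 48 > 0 → local minimum
  f''(1) = -21 < 0 → local maximum
  f''(2) = 32 > 0 → local minimum

Critical points: x = -6 (local maximum); x = -2 (local minimum); x = 1 (local maximum); x = 2 (local minimum)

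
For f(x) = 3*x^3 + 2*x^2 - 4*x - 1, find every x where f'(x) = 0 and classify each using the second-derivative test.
f'(x) = 9*x^2 + 4*x - 4

Solve f'(x) = 0:
  9*x^2 + 4*x - 4 = 0 has no rational roots; quadratic formula: x = (-4 ± √160)/18.
  ⇒ x = -2*sqrt(10)/9 - 2/9 ≈ -0.9250, -2/9 + 2*sqrt(10)/9 ≈ 0.4805

f''(x) = 18*x + 4
Second-derivative test at each critical point:
  f''(-0.9250) = -12.6491 < 0 → local maximum
  f''(0.4805) = 12.6491 > 0 → local minimum

Critical points: x = -2*sqrt(10)/9 - 2/9 ≈ -0.9250 (local maximum); x = -2/9 + 2*sqrt(10)/9 ≈ 0.4805 (local minimum)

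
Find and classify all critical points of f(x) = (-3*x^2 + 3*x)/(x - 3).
f'(x) = 3*(-x^2 + 6*x - 3)/(x^2 - 6*x + 9)

Solve f'(x) = 0:
  f'(x) = -3*(x^2 - 6*x + 3)/(x - 3)^2; the denominator is positive wherever f is defined, so f'(x) = 0 ⇔ -3*x^2 + 18*x - 9 = 0.
  Factor: -3*x^2 + 18*x - 9 = -3*(x^2 - 6*x + 3); x^2 - 6*x + 3 = 0 has no rational roots; quadratic formula: x = (6 ± √24)/2.
  ⇒ x = 3 - sqrt(6) ≈ 0.5505, sqrt(6) + 3 ≈ 5.4495

f''(x) = -36/(x^3 - 9*x^2 + 27*x - 27)
Second-derivative test at each critical point:
  f''(0.5505) = 2.4495 > 0 → local minimum
  f''(5.4495) = -2.4495 < 0 → local maximum

Critical points: x = 3 - sqrt(6) ≈ 0.5505 (local minimum); x = sqrt(6) + 3 ≈ 5.4495 (local maximum)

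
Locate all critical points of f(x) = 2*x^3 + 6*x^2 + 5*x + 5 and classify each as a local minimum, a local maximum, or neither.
f'(x) = 6*x^2 + 12*x + 5

Solve f'(x) = 0:
  6*x^2 + 12*x + 5 = 0 has no rational roots; quadratic formula: x = (-12 ± √24)/12.
  ⇒ x = -1 - sqrt(6)/6 ≈ -1.4082, -1 + sqrt(6)/6 ≈ -0.5918

f''(x) = 12*x + 12
Second-derivative test at each critical point:
  f''(-1.4082) = -4.8990 < 0 → local maximum
  f''(-0.5918) = 4.8990 > 0 → local minimum

Critical points: x = -1 - sqrt(6)/6 ≈ -1.4082 (local maximum); x = -1 + sqrt(6)/6 ≈ -0.5918 (local minimum)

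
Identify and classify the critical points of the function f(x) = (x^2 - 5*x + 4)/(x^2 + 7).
f'(x) = (5*x^2 + 6*x - 35)/(x^4 + 14*x^2 + 49)

Solve f'(x) = 0:
  f'(x) = (5*x^2 + 6*x - 35)/(x^2 + 7)^2; the denominator is positive wherever f is defined, so f'(x) = 0 ⇔ 5*x^2 + 6*x - 35 = 0.
  5*x^2 + 6*x - 35 = 0 has no rational roots; quadratic formula: x = (-6 ± √736)/10.
  ⇒ x = -2*sqrt(46)/5 - 3/5 ≈ -3.3129, -3/5 + 2*sqrt(46)/5 ≈ 2.1129

f''(x) = 2*(-5*x^3 - 9*x^2 + 105*x + 21)/(x^6 + 21*x^4 + 147*x^2 + 343)
Second-derivative test at each critical point:
  f''(-3.3129) = -0.0840 < 0 → local maximum
  f''(2.1129) = 0.2064 > 0 → local minimum

Critical points: x = -2*sqrt(46)/5 - 3/5 ≈ -3.3129 (local maximum); x = -3/5 + 2*sqrt(46)/5 ≈ 2.1129 (local minimum)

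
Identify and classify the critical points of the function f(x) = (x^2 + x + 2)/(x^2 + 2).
f'(x) = (2 - x^2)/(x^4 + 4*x^2 + 4)

Solve f'(x) = 0:
  f'(x) = -(x^2 - 2)/(x^2 + 2)^2; the denominator is positive wherever f is defined, so f'(x) = 0 ⇔ 2 - x^2 = 0.
  x^2 - 2 = 0 has no rational roots; quadratic formula: x = (0 ± √8)/2.
  ⇒ x = -sqrt(2) ≈ -1.4142, sqrt(2) ≈ 1.4142

f''(x) = 2*x*(x^2 - 6)/(x^6 + 6*x^4 + 12*x^2 + 8)
Second-derivative test at each critical point:
  f''(-1.4142) = 0.1768 > 0 → local minimum
  f''(1.4142) = -0.1768 < 0 → local maximum

Critical points: x = -sqrt(2) ≈ -1.4142 (local minimum); x = sqrt(2) ≈ 1.4142 (local maximum)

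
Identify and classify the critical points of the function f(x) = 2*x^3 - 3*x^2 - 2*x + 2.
f'(x) = 6*x^2 - 6*x - 2

Solve f'(x) = 0:
  Factor: 6*x^2 - 6*x - 2 = 2*(3*x^2 - 3*x - 1); 3*x^2 - 3*x - 1 = 0 has no rational roots; quadratic formula: x = (3 ± √21)/6.
  ⇒ x = 1/2 - sqrt(21)/6 ≈ -0.2638, 1/2 + sqrt(21)/6 ≈ 1.2638

f''(x) = 12*x - 6
Second-derivative test at each critical point:
  f''(-0.2638) = -9.1652 < 0 → local maximum
  f''(1.2638) = 9.1652 > 0 → local minimum

Critical points: x = 1/2 - sqrt(21)/6 ≈ -0.2638 (local maximum); x = 1/2 + sqrt(21)/6 ≈ 1.2638 (local minimum)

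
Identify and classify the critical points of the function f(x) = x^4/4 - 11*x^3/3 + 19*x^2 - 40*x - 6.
f'(x) = x^3 - 11*x^2 + 38*x - 40

Solve f'(x) = 0:
  Factor: x^3 - 11*x^2 + 38*x - 40 = (x - 5)*(x - 4)*(x - 2) = 0.
  ⇒ x = 2, 4, 5

f''(x) = 3*x^2 - 22*x + 38
Second-derivative test at each critical point:
  f''(2) = 6 > 0 → local minimum
  f''(4) = -2 < 0 → local maximum
  f''(5) = 3 > 0 → local minimum

Critical points: x = 2 (local minimum); x = 4 (local maximum); x = 5 (local minimum)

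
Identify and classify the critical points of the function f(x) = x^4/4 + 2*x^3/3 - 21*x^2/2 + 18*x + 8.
f'(x) = x^3 + 2*x^2 - 21*x + 18

Solve f'(x) = 0:
  Factor: x^3 + 2*x^2 - 21*x + 18 = (x - 3)*(x - 1)*(x + 6) = 0.
  ⇒ x = -6, 1, 3

f''(x) = 3*x^2 + 4*x - 21
Second-derivative test at each critical point:
  f''(-6) = 63 > 0 → local minimum
  f''(1) = -14 < 0 → local maximum
  f''(3) = 18 > 0 → local minimum

Critical points: x = -6 (local minimum); x = 1 (local maximum); x = 3 (local minimum)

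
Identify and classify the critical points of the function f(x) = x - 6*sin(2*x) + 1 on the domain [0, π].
f'(x) = 1 - 12*cos(2*x)

Solve f'(x) = 0 on [0, π]:
  f'(x) = 0 ⇔ cos(2*x) = 1/12, i.e. 2*x = ±arccos(1/12) + 2nπ; keep the solutions lying in [0, π].
  ⇒ x = acos(1/12)/2 ≈ 0.7437, pi - acos(1/12)/2 ≈ 2.3979

f''(x) = 24*sin(2*x)
Second-derivative test at each critical point:
  f''(0.7437) = 23.9165 > 0 → local minimum
  f''(2.3979) = -23.9165 < 0 → local maximum

Critical points: x = acos(1/12)/2 ≈ 0.7437 (local minimum); x = pi - acos(1/12)/2 ≈ 2.3979 (local maximum)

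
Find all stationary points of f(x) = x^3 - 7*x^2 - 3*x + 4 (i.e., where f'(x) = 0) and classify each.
f'(x) = 3*x^2 - 14*x - 3

Solve f'(x) = 0:
  3*x^2 - 14*x - 3 = 0 has no rational roots; quadratic formula: x = (14 ± √232)/6.
  ⇒ x = 7/3 - sqrt(58)/3 ≈ -0.2053, 7/3 + sqrt(58)/3 ≈ 4.8719

f''(x) = 6*x - 14
Second-derivative test at each critical point:
  f''(-0.2053) = -15.2315 < 0 → local maximum
  f''(4.8719) = 15.2315 > 0 → local minimum

Critical points: x = 7/3 - sqrt(58)/3 ≈ -0.2053 (local maximum); x = 7/3 + sqrt(58)/3 ≈ 4.8719 (local minimum)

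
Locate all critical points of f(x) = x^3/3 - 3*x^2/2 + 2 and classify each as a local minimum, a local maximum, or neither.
f'(x) = x*(x - 3)

Solve f'(x) = 0:
  Factor: x^2 - 3*x = x*(x - 3) = 0.
  ⇒ x = 0, 3

f''(x) = 2*x - 3
Second-derivative test at each critical point:
  f''(0) = -3 < 0 → local maximum
  f''(3) = 3 > 0 → local minimum

Critical points: x = 0 (local maximum); x = 3 (local minimum)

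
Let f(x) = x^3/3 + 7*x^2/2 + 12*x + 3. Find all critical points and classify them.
f'(x) = x^2 + 7*x + 12

Solve f'(x) = 0:
  Factor: x^2 + 7*x + 12 = (x + 3)*(x + 4) = 0.
  ⇒ x = -4, -3

f''(x) = 2*x + 7
Second-derivative test at each critical point:
  f''(-4) = -1 < 0 → local maximum
  f''(-3) = 1 > 0 → local minimum

Critical points: x = -4 (local maximum); x = -3 (local minimum)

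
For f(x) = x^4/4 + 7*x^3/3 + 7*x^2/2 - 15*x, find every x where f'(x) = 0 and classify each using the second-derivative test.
f'(x) = x^3 + 7*x^2 + 7*x - 15

Solve f'(x) = 0:
  Factor: x^3 + 7*x^2 + 7*x - 15 = (x - 1)*(x + 3)*(x + 5) = 0.
  ⇒ x = -5, -3, 1

f''(x) = 3*x^2 + 14*x + 7
Second-derivative test at each critical point:
  f''(-5) = 12 > 0 → local minimum
  f''(-3) = -8 < 0 → local maximum
  f''(1) = 24 > 0 → local minimum

Critical points: x = -5 (local minimum); x = -3 (local maximum); x = 1 (local minimum)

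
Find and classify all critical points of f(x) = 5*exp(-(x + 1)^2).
f'(x) = 10*(-x - 1)*exp(-(x + 1)^2)

Solve f'(x) = 0:
  f'(x) = (-10*x - 10)·exp(-(x + 1)^2) and exp(-(x + 1)^2) > 0 for every x, so f'(x) = 0 ⇔ -10*x - 10 = 0.
  Factor: -10*x - 10 = -10*(x + 1) = 0.
  ⇒ x = -1

f''(x) = 10*(2*(x + 1)^2 - 1)*exp(-(x + 1)^2)
Second-derivative test at each critical point:
  f''(-1) = -10 < 0 → local maximum

Critical points: x = -1 (local maximum)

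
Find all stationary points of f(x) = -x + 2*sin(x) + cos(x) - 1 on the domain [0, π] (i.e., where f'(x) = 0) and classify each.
f'(x) = -sin(x) + 2*cos(x) - 1

Solve f'(x) = 0 on [0, π]:
  f'(x) = 0 ⇔ -sin(x) + 2*cos(x) = 1. Write the left side as R·cos(x + φ) with R = √(2² + 1²) = sqrt(5), cos φ = 2*sqrt(5)/5, sin φ = sqrt(5)/5; then cos(x + φ) = sqrt(5)/5. Solve for x and keep the solutions lying in [0, π].
  ⇒ x = atan(3/4) ≈ 0.6435

f''(x) = -2*sin(x) - cos(x)
Second-derivative test at each critical point:
  f''(0.6435) = -2 < 0 → local maximum

Critical points: x = atan(3/4) ≈ 0.6435 (local maximum)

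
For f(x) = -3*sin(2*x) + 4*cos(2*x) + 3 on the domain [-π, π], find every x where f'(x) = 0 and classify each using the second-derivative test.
f'(x) = -8*sin(2*x) - 6*cos(2*x)

Solve f'(x) = 0 on [-π, π]:
  f'(x) = 0 ⇔ -3*cos(2*x) = 4*sin(2*x) ⇔ tan(2*x) = -3/4, i.e. 2*x = arctan(-3/4) + nπ; keep the solutions lying in [-π, π].
  ⇒ x = -pi/2 - atan(3/4)/2 ≈ -1.8925, -atan(3/4)/2 ≈ -0.3218, -atan(3/4)/2 + pi/2 ≈ 1.2490, pi - atan(3/4)/2 ≈ 2.8198

f''(x) = 12*sin(2*x) - 16*cos(2*x)
Second-derivative test at each critical point:
  f''(-1.8925) = 20 > 0 → local minimum
  f''(-0.3218) = -20 < 0 → local maximum
  f''(1.2490) = 20 > 0 → local minimum
  f''(2.8198) = -20 < 0 → local maximum

Critical points: x = -pi/2 - atan(3/4)/2 ≈ -1.8925 (local minimum); x = -atan(3/4)/2 ≈ -0.3218 (local maximum); x = -atan(3/4)/2 + pi/2 ≈ 1.2490 (local minimum); x = pi - atan(3/4)/2 ≈ 2.8198 (local maximum)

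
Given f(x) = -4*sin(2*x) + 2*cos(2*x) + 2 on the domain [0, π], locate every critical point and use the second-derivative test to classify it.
f'(x) = -4*sin(2*x) - 8*cos(2*x)

Solve f'(x) = 0 on [0, π]:
  f'(x) = 0 ⇔ -4*cos(2*x) = 2*sin(2*x) ⇔ tan(2*x) = -2, i.e. 2*x = arctan(-2) + nπ; keep the solutions lying in [0, π].
  ⇒ x = -atan(2)/2 + pi/2 ≈ 1.0172, pi - atan(2)/2 ≈ 2.5880

f''(x) = 16*sin(2*x) - 8*cos(2*x)
Second-derivative test at each critical point:
  f''(1.0172) = 17.8885 > 0 → local minimum
  f''(2.5880) = -17.8885 < 0 → local maximum

Critical points: x = -atan(2)/2 + pi/2 ≈ 1.0172 (local minimum); x = pi - atan(2)/2 ≈ 2.5880 (local maximum)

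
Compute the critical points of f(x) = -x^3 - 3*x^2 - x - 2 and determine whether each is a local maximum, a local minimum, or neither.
f'(x) = -3*x^2 - 6*x - 1

Solve f'(x) = 0:
  3*x^2 + 6*x + 1 = 0 has no rational roots; quadratic formula: x = (-6 ± √24)/6.
  ⇒ x = -1 - sqrt(6)/3 ≈ -1.8165, -1 + sqrt(6)/3 ≈ -0.1835

f''(x) = -6*x - 6
Second-derivative test at each critical point:
  f''(-1.8165) = 4.8990 > 0 → local minimum
  f''(-0.1835) = -4.8990 < 0 → local maximum

Critical points: x = -1 - sqrt(6)/3 ≈ -1.8165 (local minimum); x = -1 + sqrt(6)/3 ≈ -0.1835 (local maximum)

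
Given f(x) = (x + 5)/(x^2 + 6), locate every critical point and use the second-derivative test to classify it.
f'(x) = (x^2 - 2*x*(x + 5) + 6)/(x^2 + 6)^2

Solve f'(x) = 0:
  f'(x) = -(x^2 + 10*x - 6)/(x^2 + 6)^2; the denominator is positive wherever f is defined, so f'(x) = 0 ⇔ -x^2 - 10*x + 6 = 0.
  x^2 + 10*x - 6 = 0 has no rational roots; quadratic formula: x = (-10 ± √124)/2.
  ⇒ x = -sqrt(31) - 5 ≈ -10.5678, -5 + sqrt(31) ≈ 0.5678

f''(x) = 2*(4*x^2*(x + 5) - (3*x + 5)*(x^2 + 6))/(x^2 + 6)^3
Second-derivative test at each critical point:
  f''(-10.5678) = 0.0008 > 0 → local minimum
  f''(0.5678) = -0.2786 < 0 → local maximum

Critical points: x = -sqrt(31) - 5 ≈ -10.5678 (local minimum); x = -5 + sqrt(31) ≈ 0.5678 (local maximum)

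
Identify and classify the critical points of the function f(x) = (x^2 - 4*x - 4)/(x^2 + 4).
f'(x) = 4*(x^2 + 4*x - 4)/(x^4 + 8*x^2 + 16)

Solve f'(x) = 0:
  f'(x) = 4*(x^2 + 4*x - 4)/(x^2 + 4)^2; the denominator is positive wherever f is defined, so f'(x) = 0 ⇔ 4*x^2 + 16*x - 16 = 0.
  Factor: 4*x^2 + 16*x - 16 = 4*(x^2 + 4*x - 4); x^2 + 4*x - 4 = 0 has no rational roots; quadratic formula: x = (-4 ± √32)/2.
  ⇒ x = -2*sqrt(2) - 2 ≈ -4.8284, -2 + 2*sqrt(2) ≈ 0.8284

f''(x) = 8*(-x^3 - 6*x^2 + 12*x + 8)/(x^6 + 12*x^4 + 48*x^2 + 64)
Second-derivative test at each critical point:
  f''(-4.8284) = -0.0303 < 0 → local maximum
  f''(0.8284) = 1.0303 > 0 → local minimum

Critical points: x = -2*sqrt(2) - 2 ≈ -4.8284 (local maximum); x = -2 + 2*sqrt(2) ≈ 0.8284 (local minimum)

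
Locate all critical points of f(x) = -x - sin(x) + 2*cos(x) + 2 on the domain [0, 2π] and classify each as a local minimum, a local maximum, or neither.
f'(x) = -2*sin(x) - cos(x) - 1

Solve f'(x) = 0 on [0, 2π]:
  f'(x) = 0 ⇔ -2*sin(x) - cos(x) = 1. Write the left side as R·cos(x + φ) with R = √((-1)² + 2²) = sqrt(5), cos φ = -sqrt(5)/5, sin φ = 2*sqrt(5)/5; then cos(x + φ) = sqrt(5)/5. Solve for x and keep the solutions lying in [0, 2π].
  ⇒ x = pi ≈ 3.1416, -atan(4/3) + 2*pi ≈ 5.3559

f''(x) = sin(x) - 2*cos(x)
Second-derivative test at each critical point:
  f''(3.1416) = 2 > 0 → local minimum
  f''(5.3559) = -2 < 0 → local maximum

Critical points: x = pi ≈ 3.1416 (local minimum); x = -atan(4/3) + 2*pi ≈ 5.3559 (local maximum)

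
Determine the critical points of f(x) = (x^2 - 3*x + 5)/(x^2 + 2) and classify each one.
f'(x) = 3*(x^2 - 2*x - 2)/(x^4 + 4*x^2 + 4)

Solve f'(x) = 0:
  f'(x) = 3*(x^2 - 2*x - 2)/(x^2 + 2)^2; the denominator is positive wherever f is defined, so f'(x) = 0 ⇔ 3*x^2 - 6*x - 6 = 0.
  Factor: 3*x^2 - 6*x - 6 = 3*(x^2 - 2*x - 2); x^2 - 2*x - 2 = 0 has no rational roots; quadratic formula: x = (2 ± √12)/2.
  ⇒ x = 1 - sqrt(3) ≈ -0.7321, 1 + sqrt(3) ≈ 2.7321

f''(x) = 6*(-x^3 + 3*x^2 + 6*x - 2)/(x^6 + 6*x^4 + 12*x^2 + 8)
Second-derivative test at each critical point:
  f''(-0.7321) = -1.6160 < 0 → local maximum
  f''(2.7321) = 0.1160 > 0 → local minimum

Critical points: x = 1 - sqrt(3) ≈ -0.7321 (local maximum); x = 1 + sqrt(3) ≈ 2.7321 (local minimum)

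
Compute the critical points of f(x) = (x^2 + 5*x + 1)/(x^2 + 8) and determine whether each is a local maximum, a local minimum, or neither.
f'(x) = (-5*x^2 + 14*x + 40)/(x^4 + 16*x^2 + 64)

Solve f'(x) = 0:
  f'(x) = -(5*x^2 - 14*x - 40)/(x^2 + 8)^2; the denominator is positive wherever f is defined, so f'(x) = 0 ⇔ -5*x^2 + 14*x + 40 = 0.
  5*x^2 - 14*x - 40 = 0 has no rational roots; quadratic formula: x = (14 ± √996)/10.
  ⇒ x = 7/5 - sqrt(249)/5 ≈ -1.7559, 7/5 + sqrt(249)/5 ≈ 4.5559

f''(x) = 2*(5*x^3 - 21*x^2 - 120*x + 56)/(x^6 + 24*x^4 + 192*x^2 + 512)
Second-derivative test at each critical point:
  f''(-1.7559) = 0.2569 > 0 → local minimum
  f''(4.5559) = -0.0382 < 0 → local maximum

Critical points: x = 7/5 - sqrt(249)/5 ≈ -1.7559 (local minimum); x = 7/5 + sqrt(249)/5 ≈ 4.5559 (local maximum)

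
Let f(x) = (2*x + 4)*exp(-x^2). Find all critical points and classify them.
f'(x) = 2*(-2*x*(x + 2) + 1)*exp(-x^2)

Solve f'(x) = 0:
  f'(x) = (-4*x^2 - 8*x + 2)·exp(-x^2) and exp(-x^2) > 0 for every x, so f'(x) = 0 ⇔ -4*x^2 - 8*x + 2 = 0.
  Factor: -4*x^2 - 8*x + 2 = -2*(2*x^2 + 4*x - 1); 2*x^2 + 4*x - 1 = 0 has no rational roots; quadratic formula: x = (-4 ± √24)/4.
  ⇒ x = -sqrt(6)/2 - 1 ≈ -2.2247, -1 + sqrt(6)/2 ≈ 0.2247

f''(x) = 4*(2*x^2*(x + 2) - 3*x - 2)*exp(-x^2)
Second-derivative test at each critical point:
  f''(-2.2247) = 0.0694 > 0 → local minimum
  f''(0.2247) = -9.3154 < 0 → local maximum

Critical points: x = -sqrt(6)/2 - 1 ≈ -2.2247 (local minimum); x = -1 + sqrt(6)/2 ≈ 0.2247 (local maximum)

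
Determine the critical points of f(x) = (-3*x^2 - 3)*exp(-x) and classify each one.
f'(x) = 3*(x^2 - 2*x + 1)*exp(-x)

Solve f'(x) = 0:
  f'(x) = (3*x^2 - 6*x + 3)·exp(-x) and exp(-x) > 0 for every x, so f'(x) = 0 ⇔ 3*x^2 - 6*x + 3 = 0.
  Factor: 3*x^2 - 6*x + 3 = 3*(x - 1)^2 = 0.
  ⇒ x = 1

f''(x) = 3*(-x^2 + 4*x - 3)*exp(-x)
Second-derivative test at each critical point:
  f''(1) = 0, so the second-derivative test is inconclusive; use the first-derivative test: f'(3/4) = 0.0886, f'(5/4) = 0.0537 — f' is positive on both sides (no sign change) → neither a local maximum nor a local minimum

Critical points: x = 1 (neither)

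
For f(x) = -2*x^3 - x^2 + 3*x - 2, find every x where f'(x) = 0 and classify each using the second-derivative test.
f'(x) = -6*x^2 - 2*x + 3

Solve f'(x) = 0:
  6*x^2 + 2*x - 3 = 0 has no rational roots; quadratic formula: x = (-2 ± √76)/12.
  ⇒ x = -sqrt(19)/6 - 1/6 ≈ -0.8931, -1/6 + sqrt(19)/6 ≈ 0.5598

f''(x) = -12*x - 2
Second-derivative test at each critical point:
  f''(-0.8931) = 8.7178 > 0 → local minimum
  f''(0.5598) = -8.7178 < 0 → local maximum

Critical points: x = -sqrt(19)/6 - 1/6 ≈ -0.8931 (local minimum); x = -1/6 + sqrt(19)/6 ≈ 0.5598 (local maximum)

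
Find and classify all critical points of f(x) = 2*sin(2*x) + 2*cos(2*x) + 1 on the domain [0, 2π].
f'(x) = 4*sqrt(2)*cos(2*x + pi/4)

Solve f'(x) = 0 on [0, 2π]:
  f'(x) = 0 ⇔ 2*cos(2*x) = 2*sin(2*x) ⇔ tan(2*x) = 1, i.e. 2*x = arctan(1) + nπ; keep the solutions lying in [0, 2π].
  ⇒ x = pi/8 ≈ 0.3927, 5*pi/8 ≈ 1.9635, 9*pi/8 ≈ 3.5343, 13*pi/8 ≈ 5.1051

f''(x) = -8*sqrt(2)*sin(2*x + pi/4)
Second-derivative test at each critical point:
  f''(0.3927) = -11.3137 < 0 → local maximum
  f''(1.9635) = 11.3137 > 0 → local minimum
  f''(3.5343) = -11.3137 < 0 → local maximum
  f''(5.1051) = 11.3137 > 0 → local minimum

Critical points: x = pi/8 ≈ 0.3927 (local maximum); x = 5*pi/8 ≈ 1.9635 (local minimum); x = 9*pi/8 ≈ 3.5343 (local maximum); x = 13*pi/8 ≈ 5.1051 (local minimum)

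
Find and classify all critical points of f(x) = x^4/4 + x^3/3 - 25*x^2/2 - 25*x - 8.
f'(x) = x^3 + x^2 - 25*x - 25

Solve f'(x) = 0:
  Factor: x^3 + x^2 - 25*x - 25 = (x - 5)*(x + 1)*(x + 5) = 0.
  ⇒ x = -5, -1, 5

f''(x) = 3*x^2 + 2*x - 25
Second-derivative test at each critical point:
  f''(-5) = 40 > 0 → local minimum
  f''(-1) = -24 < 0 → local maximum
  f''(5) = 60 > 0 → local minimum

Critical points: x = -5 (local minimum); x = -1 (local maximum); x = 5 (local minimum)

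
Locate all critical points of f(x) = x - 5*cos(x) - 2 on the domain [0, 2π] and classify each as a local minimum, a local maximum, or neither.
f'(x) = 5*sin(x) + 1

Solve f'(x) = 0 on [0, 2π]:
  f'(x) = 0 ⇔ sin(x) = -1/5, i.e. x = arcsin(-1/5) + 2nπ or x = π − arcsin(-1/5) + 2nπ; keep the solutions lying in [0, 2π].
  ⇒ x = asin(1/5) + pi ≈ 3.3430, -asin(1/5) + 2*pi ≈ 6.0818

f''(x) = 5*cos(x)
Second-derivative test at each critical point:
  f''(3.3430) = -4.8990 < 0 → local maximum
  f''(6.0818) = 4.8990 > 0 → local minimum

Critical points: x = asin(1/5) + pi ≈ 3.3430 (local maximum); x = -asin(1/5) + 2*pi ≈ 6.0818 (local minimum)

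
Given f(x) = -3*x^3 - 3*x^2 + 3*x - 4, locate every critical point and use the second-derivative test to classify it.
f'(x) = -9*x^2 - 6*x + 3

Solve f'(x) = 0:
  Factor: -9*x^2 - 6*x + 3 = -3*(x + 1)*(3*x - 1) = 0.
  ⇒ x = -1, 1/3

f''(x) = -18*x - 6
Second-derivative test at each critical point:
  f''(-1) = 12 > 0 → local minimum
  f''(1/3) = -12 < 0 → local maximum

Critical points: x = -1 (local minimum); x = 1/3 (local maximum)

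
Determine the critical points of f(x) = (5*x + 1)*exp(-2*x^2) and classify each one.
f'(x) = (-4*x*(5*x + 1) + 5)*exp(-2*x^2)

Solve f'(x) = 0:
  f'(x) = (-20*x^2 - 4*x + 5)·exp(-2*x^2) and exp(-2*x^2) > 0 for every x, so f'(x) = 0 ⇔ -20*x^2 - 4*x + 5 = 0.
  20*x^2 + 4*x - 5 = 0 has no rational roots; quadratic formula: x = (-4 ± √416)/40.
  ⇒ x = -sqrt(26)/10 - 1/10 ≈ -0.6099, -1/10 + sqrt(26)/10 ≈ 0.4099

f''(x) = 4*(4*x^2*(5*x + 1) - 15*x - 1)*exp(-2*x^2)
Second-derivative test at each critical point:
  f''(-0.6099) = 9.6928 > 0 → local minimum
  f''(0.4099) = -14.5749 < 0 → local maximum

Critical points: x = -sqrt(26)/10 - 1/10 ≈ -0.6099 (local minimum); x = -1/10 + sqrt(26)/10 ≈ 0.4099 (local maximum)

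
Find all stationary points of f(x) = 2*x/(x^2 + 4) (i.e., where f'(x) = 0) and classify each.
f'(x) = 2*(4 - x^2)/(x^4 + 8*x^2 + 16)

Solve f'(x) = 0:
  f'(x) = -2*(x - 2)*(x + 2)/(x^2 + 4)^2; the denominator is positive wherever f is defined, so f'(x) = 0 ⇔ 8 - 2*x^2 = 0.
  Factor: 8 - 2*x^2 = -2*(x - 2)*(x + 2) = 0.
  ⇒ x = -2, 2

f''(x) = 4*x*(x^2 - 12)/(x^2 + 4)^3
Second-derivative test at each critical point:
  f''(-2) = 1/8 > 0 → local minimum
  f''(2) = -1/8 < 0 → local maximum

Critical points: x = -2 (local minimum); x = 2 (local maximum)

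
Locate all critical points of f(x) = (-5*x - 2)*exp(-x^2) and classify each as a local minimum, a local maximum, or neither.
f'(x) = (2*x*(5*x + 2) - 5)*exp(-x^2)

Solve f'(x) = 0:
  f'(x) = (10*x^2 + 4*x - 5)·exp(-x^2) and exp(-x^2) > 0 for every x, so f'(x) = 0 ⇔ 10*x^2 + 4*x - 5 = 0.
  10*x^2 + 4*x - 5 = 0 has no rational roots; quadratic formula: x = (-4 ± √216)/20.
  ⇒ x = -3*sqrt(6)/10 - 1/5 ≈ -0.9348, -1/5 + 3*sqrt(6)/10 ≈ 0.5348

f''(x) = 2*(-10*x^3 - 4*x^2 + 15*x + 2)*exp(-x^2)
Second-derivative test at each critical point:
  f''(-0.9348) = -6.1331 < 0 → local maximum
  f''(0.5348) = 11.0406 > 0 → local minimum

Critical points: x = -3*sqrt(6)/10 - 1/5 ≈ -0.9348 (local maximum); x = -1/5 + 3*sqrt(6)/10 ≈ 0.5348 (local minimum)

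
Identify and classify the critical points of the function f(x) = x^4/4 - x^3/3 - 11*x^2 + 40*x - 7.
f'(x) = x^3 - x^2 - 22*x + 40

Solve f'(x) = 0:
  Factor: x^3 - x^2 - 22*x + 40 = (x - 4)*(x - 2)*(x + 5) = 0.
  ⇒ x = -5, 2, 4

f''(x) = 3*x^2 - 2*x - 22
Second-derivative test at each critical point:
  f''(-5) = 63 > 0 → local minimum
  f''(2) = -14 < 0 → local maximum
  f''(4) = 18 > 0 → local minimum

Critical points: x = -5 (local minimum); x = 2 (local maximum); x = 4 (local minimum)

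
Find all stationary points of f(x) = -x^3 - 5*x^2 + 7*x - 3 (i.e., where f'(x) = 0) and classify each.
f'(x) = -3*x^2 - 10*x + 7

Solve f'(x) = 0:
  3*x^2 + 10*x - 7 = 0 has no rational roots; quadratic formula: x = (-10 ± √184)/6.
  ⇒ x = -sqrt(46)/3 - 5/3 ≈ -3.9274, -5/3 + sqrt(46)/3 ≈ 0.5941

f''(x) = -6*x - 10
Second-derivative test at each critical point:
  f''(-3.9274) = 13.5647 > 0 → local minimum
  f''(0.5941) = -13.5647 < 0 → local maximum

Critical points: x = -sqrt(46)/3 - 5/3 ≈ -3.9274 (local minimum); x = -5/3 + sqrt(46)/3 ≈ 0.5941 (local maximum)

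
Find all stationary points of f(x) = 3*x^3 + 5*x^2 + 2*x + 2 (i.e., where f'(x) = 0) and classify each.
f'(x) = 9*x^2 + 10*x + 2

Solve f'(x) = 0:
  9*x^2 + 10*x + 2 = 0 has no rational roots; quadratic formula: x = (-10 ± √28)/18.
  ⇒ x = -5/9 - sqrt(7)/9 ≈ -0.8495, -5/9 + sqrt(7)/9 ≈ -0.2616

f''(x) = 18*x + 10
Second-derivative test at each critical point:
  f''(-0.8495) = -5.2915 < 0 → local maximum
  f''(-0.2616) = 5.2915 > 0 → local minimum

Critical points: x = -5/9 - sqrt(7)/9 ≈ -0.8495 (local maximum); x = -5/9 + sqrt(7)/9 ≈ -0.2616 (local minimum)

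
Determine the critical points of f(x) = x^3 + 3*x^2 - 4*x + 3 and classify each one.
f'(x) = 3*x^2 + 6*x - 4

Solve f'(x) = 0:
  3*x^2 + 6*x - 4 = 0 has no rational roots; quadratic formula: x = (-6 ± √84)/6.
  ⇒ x = -sqrt(21)/3 - 1 ≈ -2.5275, -1 + sqrt(21)/3 ≈ 0.5275

f''(x) = 6*x + 6
Second-derivative test at each critical point:
  f''(-2.5275) = -9.1652 < 0 → local maximum
  f''(0.5275) = 9.1652 > 0 → local minimum

Critical points: x = -sqrt(21)/3 - 1 ≈ -2.5275 (local maximum); x = -1 + sqrt(21)/3 ≈ 0.5275 (local minimum)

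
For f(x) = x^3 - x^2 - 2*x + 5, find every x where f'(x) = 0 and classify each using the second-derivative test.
f'(x) = 3*x^2 - 2*x - 2

Solve f'(x) = 0:
  3*x^2 - 2*x - 2 = 0 has no rational roots; quadratic formula: x = (2 ± √28)/6.
  ⇒ x = 1/3 - sqrt(7)/3 ≈ -0.5486, 1/3 + sqrt(7)/3 ≈ 1.2153

f''(x) = 6*x - 2
Second-derivative test at each critical point:
  f''(-0.5486) = -5.2915 < 0 → local maximum
  f''(1.2153) = 5.2915 > 0 → local minimum

Critical points: x = 1/3 - sqrt(7)/3 ≈ -0.5486 (local maximum); x = 1/3 + sqrt(7)/3 ≈ 1.2153 (local minimum)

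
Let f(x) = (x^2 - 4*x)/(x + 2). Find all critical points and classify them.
f'(x) = (x^2 + 4*x - 8)/(x^2 + 4*x + 4)

Solve f'(x) = 0:
  f'(x) = (x^2 + 4*x - 8)/(x + 2)^2; the denominator is positive wherever f is defined, so f'(x) = 0 ⇔ x^2 + 4*x - 8 = 0.
  x^2 + 4*x - 8 = 0 has no rational roots; quadratic formula: x = (-4 ± √48)/2.
  ⇒ x = -2*sqrt(3) - 2 ≈ -5.4641, -2 + 2*sqrt(3) ≈ 1.4641

f''(x) = 24/(x^3 + 6*x^2 + 12*x + 8)
Second-derivative test at each critical point:
  f''(-5.4641) = -0.5774 < 0 → local maximum
  f''(1.4641) = 0.5774 > 0 → local minimum

Critical points: x = -2*sqrt(3) - 2 ≈ -5.4641 (local maximum); x = -2 + 2*sqrt(3) ≈ 1.4641 (local minimum)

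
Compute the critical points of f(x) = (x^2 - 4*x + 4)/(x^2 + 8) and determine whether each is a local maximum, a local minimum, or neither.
f'(x) = 4*(x^2 + 2*x - 8)/(x^4 + 16*x^2 + 64)

Solve f'(x) = 0:
  f'(x) = 4*(x - 2)*(x + 4)/(x^2 + 8)^2; the denominator is positive wherever f is defined, so f'(x) = 0 ⇔ 4*x^2 + 8*x - 32 = 0.
  Factor: 4*x^2 + 8*x - 32 = 4*(x - 2)*(x + 4) = 0.
  ⇒ x = -4, 2

f''(x) = 8*(-x^3 - 3*x^2 + 24*x + 8)/(x^6 + 24*x^4 + 192*x^2 + 512)
Second-derivative test at each critical point:
  f''(-4) = -1/24 < 0 → local maximum
  f''(2) = 1/6 > 0 → local minimum

Critical points: x = -4 (local maximum); x = 2 (local minimum)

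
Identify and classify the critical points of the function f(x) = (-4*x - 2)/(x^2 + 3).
f'(x) = 4*(x^2 + x - 3)/(x^4 + 6*x^2 + 9)

Solve f'(x) = 0:
  f'(x) = 4*(x^2 + x - 3)/(x^2 + 3)^2; the denominator is positive wherever f is defined, so f'(x) = 0 ⇔ 4*x^2 + 4*x - 12 = 0.
  Factor: 4*x^2 + 4*x - 12 = 4*(x^2 + x - 3); x^2 + x - 3 = 0 has no rational roots; quadratic formula: x = (-1 ± √13)/2.
  ⇒ x = -sqrt(13)/2 - 1/2 ≈ -2.3028, -1/2 + sqrt(13)/2 ≈ 1.3028

f''(x) = 4*(-4*x^2*(2*x + 1) + (6*x + 1)*(x^2 + 3))/(x^2 + 3)^3
Second-derivative test at each critical point:
  f''(-2.3028) = -0.2092 < 0 → local maximum
  f''(1.3028) = 0.6537 > 0 → local minimum

Critical points: x = -sqrt(13)/2 - 1/2 ≈ -2.3028 (local maximum); x = -1/2 + sqrt(13)/2 ≈ 1.3028 (local minimum)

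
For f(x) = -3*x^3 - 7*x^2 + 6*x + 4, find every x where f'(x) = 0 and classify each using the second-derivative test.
f'(x) = -9*x^2 - 14*x + 6

Solve f'(x) = 0:
  9*x^2 + 14*x - 6 = 0 has no rational roots; quadratic formula: x = (-14 ± √412)/18.
  ⇒ x = -sqrt(103)/9 - 7/9 ≈ -1.9054, -7/9 + sqrt(103)/9 ≈ 0.3499

f''(x) = -18*x - 14
Second-derivative test at each critical point:
  f''(-1.9054) = 20.2978 > 0 → local minimum
  f''(0.3499) = -20.2978 < 0 → local maximum

Critical points: x = -sqrt(103)/9 - 7/9 ≈ -1.9054 (local minimum); x = -7/9 + sqrt(103)/9 ≈ 0.3499 (local maximum)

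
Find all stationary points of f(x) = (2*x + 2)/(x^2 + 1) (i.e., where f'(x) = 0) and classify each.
f'(x) = 2*(x^2 - 2*x*(x + 1) + 1)/(x^2 + 1)^2

Solve f'(x) = 0:
  f'(x) = -2*(x^2 + 2*x - 1)/(x^2 + 1)^2; the denominator is positive wherever f is defined, so f'(x) = 0 ⇔ -2*x^2 - 4*x + 2 = 0.
  Factor: -2*x^2 - 4*x + 2 = -2*(x^2 + 2*x - 1); x^2 + 2*x - 1 = 0 has no rational roots; quadratic formula: x = (-2 ± √8)/2.
  ⇒ x = -sqrt(2) - 1 ≈ -2.4142, -1 + sqrt(2) ≈ 0.4142

f''(x) = 4*(4*x^2*(x + 1) - (3*x + 1)*(x^2 + 1))/(x^2 + 1)^3
Second-derivative test at each critical point:
  f''(-2.4142) = 0.1213 > 0 → local minimum
  f''(0.4142) = -4.1213 < 0 → local maximum

Critical points: x = -sqrt(2) - 1 ≈ -2.4142 (local minimum); x = -1 + sqrt(2) ≈ 0.4142 (local maximum)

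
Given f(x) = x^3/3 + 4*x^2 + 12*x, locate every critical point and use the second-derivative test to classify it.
f'(x) = x^2 + 8*x + 12

Solve f'(x) = 0:
  Factor: x^2 + 8*x + 12 = (x + 2)*(x + 6) = 0.
  ⇒ x = -6, -2

f''(x) = 2*x + 8
Second-derivative test at each critical point:
  f''(-6) = -4 < 0 → local maximum
  f''(-2) = 4 > 0 → local minimum

Critical points: x = -6 (local maximum); x = -2 (local minimum)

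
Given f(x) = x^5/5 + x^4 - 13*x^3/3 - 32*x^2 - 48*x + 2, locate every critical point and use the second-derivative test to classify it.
f'(x) = x^4 + 4*x^3 - 13*x^2 - 64*x - 48

Solve f'(x) = 0:
  Factor: x^4 + 4*x^3 - 13*x^2 - 64*x - 48 = (x - 4)*(x + 1)*(x + 3)*(x + 4) = 0.
  ⇒ x = -4, -3, -1, 4

f''(x) = 4*x^3 + 12*x^2 - 26*x - 64
Second-derivative test at each critical point:
  f''(-4) = -24 < 0 → local maximum
  f''(-3) = 14 > 0 → local minimum
  f''(-1) = -30 < 0 → local maximum
  f''(4) = 280 > 0 → local minimum

Critical points: x = -4 (local maximum); x = -3 (local minimum); x = -1 (local maximum); x = 4 (local minimum)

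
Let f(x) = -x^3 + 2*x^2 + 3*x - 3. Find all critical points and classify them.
f'(x) = -3*x^2 + 4*x + 3

Solve f'(x) = 0:
  3*x^2 - 4*x - 3 = 0 has no rational roots; quadratic formula: x = (4 ± √52)/6.
  ⇒ x = 2/3 - sqrt(13)/3 ≈ -0.5352, 2/3 + sqrt(13)/3 ≈ 1.8685

f''(x) = 4 - 6*x
Second-derivative test at each critical point:
  f''(-0.5352) = 7.2111 > 0 → local minimum
  f''(1.8685) = -7.2111 < 0 → local maximum

Critical points: x = 2/3 - sqrt(13)/3 ≈ -0.5352 (local minimum); x = 2/3 + sqrt(13)/3 ≈ 1.8685 (local maximum)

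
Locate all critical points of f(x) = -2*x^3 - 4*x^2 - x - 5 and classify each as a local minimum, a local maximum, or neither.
f'(x) = -6*x^2 - 8*x - 1

Solve f'(x) = 0:
  6*x^2 + 8*x + 1 = 0 has no rational roots; quadratic formula: x = (-8 ± √40)/12.
  ⇒ x = -2/3 - sqrt(10)/6 ≈ -1.1937, -2/3 + sqrt(10)/6 ≈ -0.1396

f''(x) = -12*x - 8
Second-derivative test at each critical point:
  f''(-1.1937) = 6.3246 > 0 → local minimum
  f''(-0.1396) = -6.3246 < 0 → local maximum

Critical points: x = -2/3 - sqrt(10)/6 ≈ -1.1937 (local minimum); x = -2/3 + sqrt(10)/6 ≈ -0.1396 (local maximum)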